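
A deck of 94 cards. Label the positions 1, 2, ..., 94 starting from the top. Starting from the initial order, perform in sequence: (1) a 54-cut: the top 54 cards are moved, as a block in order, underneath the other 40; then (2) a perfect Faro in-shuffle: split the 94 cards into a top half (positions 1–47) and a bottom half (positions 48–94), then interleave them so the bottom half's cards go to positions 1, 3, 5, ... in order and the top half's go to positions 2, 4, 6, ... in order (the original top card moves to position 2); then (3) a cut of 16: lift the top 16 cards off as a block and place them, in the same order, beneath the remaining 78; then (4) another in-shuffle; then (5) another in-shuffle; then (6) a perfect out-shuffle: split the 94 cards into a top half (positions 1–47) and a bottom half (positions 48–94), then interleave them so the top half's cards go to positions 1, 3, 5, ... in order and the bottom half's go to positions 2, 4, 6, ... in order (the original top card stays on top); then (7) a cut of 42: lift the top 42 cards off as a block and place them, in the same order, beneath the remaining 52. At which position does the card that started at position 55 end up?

Track the card from position 55 forward through each operation:
  after op 1 (cut 54): 55 → 1
  after op 2 (in-shuffle): 1 → 2
  after op 3 (cut 16): 2 → 80
  after op 4 (in-shuffle): 80 → 65
  after op 5 (in-shuffle): 65 → 35
  after op 6 (out-shuffle): 35 → 69
  after op 7 (cut 42): 69 → 27

27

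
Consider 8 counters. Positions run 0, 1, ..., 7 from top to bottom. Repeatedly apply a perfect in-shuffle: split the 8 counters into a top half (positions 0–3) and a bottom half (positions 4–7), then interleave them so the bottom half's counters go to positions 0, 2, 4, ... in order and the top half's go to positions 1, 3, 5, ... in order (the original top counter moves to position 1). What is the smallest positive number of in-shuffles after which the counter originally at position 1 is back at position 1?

Follow position 1 under repeated in-shuffles:
1 → 3 → 7 → 6 → 4 → 0 → 1
It first returns after 6 in-shuffles.

6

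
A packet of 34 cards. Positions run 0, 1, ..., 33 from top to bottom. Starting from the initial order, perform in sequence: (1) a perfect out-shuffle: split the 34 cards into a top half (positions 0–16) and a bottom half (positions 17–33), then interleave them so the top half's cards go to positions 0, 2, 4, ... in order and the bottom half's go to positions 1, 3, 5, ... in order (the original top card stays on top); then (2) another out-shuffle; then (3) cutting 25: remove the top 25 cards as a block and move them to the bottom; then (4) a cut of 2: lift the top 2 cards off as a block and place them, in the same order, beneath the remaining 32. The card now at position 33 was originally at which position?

23

Undo the operations in reverse order, starting from position 33:
  undo op 4 (cut 2): 33 ← 1
  undo op 3 (cut 25): 1 ← 26
  undo op 2 (out-shuffle, from top half): 26 ← 13
  undo op 1 (out-shuffle, from bottom half): 13 ← 23
So the card at position 33 came from original position 23.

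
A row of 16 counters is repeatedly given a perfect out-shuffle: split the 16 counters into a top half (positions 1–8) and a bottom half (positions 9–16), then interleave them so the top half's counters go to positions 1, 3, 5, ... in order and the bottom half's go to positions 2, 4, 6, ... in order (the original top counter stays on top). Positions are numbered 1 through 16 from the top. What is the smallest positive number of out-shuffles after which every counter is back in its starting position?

The out-shuffle permutes the 16 positions with cycle lengths [1, 1, 2, 4, 4, 4].
Every counter is home exactly when every cycle has completed a whole number of laps, i.e. after lcm(1, 2, 4) = 4 out-shuffles.

4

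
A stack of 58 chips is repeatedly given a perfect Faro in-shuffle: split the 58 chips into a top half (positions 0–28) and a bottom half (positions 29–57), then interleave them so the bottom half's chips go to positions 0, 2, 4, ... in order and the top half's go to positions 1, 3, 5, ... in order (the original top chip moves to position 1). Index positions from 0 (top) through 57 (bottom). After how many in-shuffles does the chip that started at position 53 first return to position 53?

Follow position 53 under repeated in-shuffles:
53 → 48 → 38 → 18 → 37 → 16 → 33 → 8 → ... → 53 (length 58)
It first returns after 58 in-shuffles.

58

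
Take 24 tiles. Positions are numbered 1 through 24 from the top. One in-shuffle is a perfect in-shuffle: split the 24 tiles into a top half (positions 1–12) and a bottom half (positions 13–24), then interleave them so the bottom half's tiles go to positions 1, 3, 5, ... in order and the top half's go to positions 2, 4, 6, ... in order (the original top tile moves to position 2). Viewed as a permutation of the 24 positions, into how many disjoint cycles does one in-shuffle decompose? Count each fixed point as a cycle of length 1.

Trace each unvisited position around until it returns:
(1 2 4 8 16 7 ... len 20) (5 10 20 15)
2 cycles in total.

2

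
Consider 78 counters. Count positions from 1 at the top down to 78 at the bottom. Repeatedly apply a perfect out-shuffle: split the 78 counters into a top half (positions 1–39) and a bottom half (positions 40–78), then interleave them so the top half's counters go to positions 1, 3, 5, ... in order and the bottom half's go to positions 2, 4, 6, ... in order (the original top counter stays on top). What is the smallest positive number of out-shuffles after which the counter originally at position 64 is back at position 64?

Follow position 64 under repeated out-shuffles:
64 → 50 → 22 → 43 → 8 → 15 → 29 → 57 → 36 → 71 → 64
It first returns after 10 out-shuffles.

10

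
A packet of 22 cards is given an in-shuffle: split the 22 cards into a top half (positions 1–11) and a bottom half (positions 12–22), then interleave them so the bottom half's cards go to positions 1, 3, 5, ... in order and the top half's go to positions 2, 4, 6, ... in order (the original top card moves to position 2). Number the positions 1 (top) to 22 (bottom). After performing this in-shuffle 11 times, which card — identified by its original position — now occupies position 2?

Work backwards from position 2, undoing one in-shuffle at a time:
2 ← 1 ← 12 ← 6 ← 3 ← 13 ← 18 ← 9 ← 16 ← 8 ← 4 ← 2
So the card now at position 2 started at position 2.

2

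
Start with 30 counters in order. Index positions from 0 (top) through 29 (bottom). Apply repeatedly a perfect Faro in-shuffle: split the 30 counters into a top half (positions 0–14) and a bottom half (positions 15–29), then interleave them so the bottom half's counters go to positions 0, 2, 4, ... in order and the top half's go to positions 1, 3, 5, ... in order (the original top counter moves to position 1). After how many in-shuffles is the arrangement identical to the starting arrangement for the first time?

The in-shuffle permutes the 30 positions with cycle lengths [5, 5, 5, 5, 5, 5].
Every counter is home exactly when every cycle has completed a whole number of laps, i.e. after lcm(5) = 5 in-shuffles.

5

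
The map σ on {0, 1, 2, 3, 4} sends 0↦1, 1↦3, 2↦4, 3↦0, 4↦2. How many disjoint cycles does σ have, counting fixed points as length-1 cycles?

Cycle decomposition: (0 1 3) (2 4).
2 cycles.

2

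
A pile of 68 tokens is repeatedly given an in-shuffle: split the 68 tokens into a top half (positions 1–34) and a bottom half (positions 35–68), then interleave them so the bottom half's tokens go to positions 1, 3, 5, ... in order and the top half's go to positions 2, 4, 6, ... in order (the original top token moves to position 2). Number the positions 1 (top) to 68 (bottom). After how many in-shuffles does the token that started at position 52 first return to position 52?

22

Follow position 52 under repeated in-shuffles:
52 → 35 → 1 → 2 → 4 → 8 → 16 → 32 → ... → 52 (length 22)
It first returns after 22 in-shuffles.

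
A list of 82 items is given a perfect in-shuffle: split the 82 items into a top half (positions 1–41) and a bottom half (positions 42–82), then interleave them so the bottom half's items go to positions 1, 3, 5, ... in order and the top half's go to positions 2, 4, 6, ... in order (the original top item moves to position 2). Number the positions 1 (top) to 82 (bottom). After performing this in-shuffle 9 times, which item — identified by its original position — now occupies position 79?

Work backwards from position 79, undoing one in-shuffle at a time:
79 ← 81 ← 82 ← 41 ← 62 ← 31 ← 57 ← 70 ← 35 ← 59
So the item now at position 79 started at position 59.

59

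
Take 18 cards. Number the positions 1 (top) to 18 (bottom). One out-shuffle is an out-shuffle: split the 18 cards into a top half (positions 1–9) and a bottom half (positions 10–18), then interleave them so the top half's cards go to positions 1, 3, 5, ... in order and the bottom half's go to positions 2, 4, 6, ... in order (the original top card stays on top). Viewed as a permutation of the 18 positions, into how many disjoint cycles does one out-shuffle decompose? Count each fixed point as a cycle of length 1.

4

Trace each unvisited position around until it returns:
(1) (2 3 5 9 17 16 14 10) (4 7 13 8 15 12 6 11) (18)
4 cycles in total.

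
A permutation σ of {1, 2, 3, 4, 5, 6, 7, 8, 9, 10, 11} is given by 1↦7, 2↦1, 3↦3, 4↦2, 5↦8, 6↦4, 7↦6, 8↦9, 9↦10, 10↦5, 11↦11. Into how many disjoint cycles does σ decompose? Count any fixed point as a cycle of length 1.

4

Cycle decomposition: (1 7 6 4 2) (3) (5 8 9 10) (11).
4 cycles.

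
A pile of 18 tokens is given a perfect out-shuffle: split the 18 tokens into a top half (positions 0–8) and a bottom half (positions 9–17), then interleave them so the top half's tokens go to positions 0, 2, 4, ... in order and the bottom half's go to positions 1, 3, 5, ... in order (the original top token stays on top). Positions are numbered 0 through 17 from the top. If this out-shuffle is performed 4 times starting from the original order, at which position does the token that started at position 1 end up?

16

Track the token's position through each out-shuffle:
1 → 2 → 4 → 8 → 16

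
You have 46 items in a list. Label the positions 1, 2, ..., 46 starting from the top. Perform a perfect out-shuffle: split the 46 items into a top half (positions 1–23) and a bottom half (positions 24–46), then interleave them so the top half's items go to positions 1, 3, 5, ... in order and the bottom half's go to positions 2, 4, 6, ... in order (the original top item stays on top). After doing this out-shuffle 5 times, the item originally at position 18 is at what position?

5

Track the item's position through each out-shuffle:
18 → 35 → 24 → 2 → 3 → 5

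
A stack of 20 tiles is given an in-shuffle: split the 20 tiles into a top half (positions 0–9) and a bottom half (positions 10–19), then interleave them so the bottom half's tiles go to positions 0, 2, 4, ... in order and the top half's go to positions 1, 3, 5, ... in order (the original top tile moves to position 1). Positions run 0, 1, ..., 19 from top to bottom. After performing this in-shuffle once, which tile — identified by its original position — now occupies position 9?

4

Work backwards from position 9, undoing one in-shuffle at a time:
9 ← 4
So the tile now at position 9 started at position 4.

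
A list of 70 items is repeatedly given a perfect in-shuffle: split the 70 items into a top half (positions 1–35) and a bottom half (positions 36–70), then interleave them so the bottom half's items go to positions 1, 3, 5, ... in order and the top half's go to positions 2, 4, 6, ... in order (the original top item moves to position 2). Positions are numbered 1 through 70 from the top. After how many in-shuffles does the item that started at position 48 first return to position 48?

35

Follow position 48 under repeated in-shuffles:
48 → 25 → 50 → 29 → 58 → 45 → 19 → 38 → ... → 48 (length 35)
It first returns after 35 in-shuffles.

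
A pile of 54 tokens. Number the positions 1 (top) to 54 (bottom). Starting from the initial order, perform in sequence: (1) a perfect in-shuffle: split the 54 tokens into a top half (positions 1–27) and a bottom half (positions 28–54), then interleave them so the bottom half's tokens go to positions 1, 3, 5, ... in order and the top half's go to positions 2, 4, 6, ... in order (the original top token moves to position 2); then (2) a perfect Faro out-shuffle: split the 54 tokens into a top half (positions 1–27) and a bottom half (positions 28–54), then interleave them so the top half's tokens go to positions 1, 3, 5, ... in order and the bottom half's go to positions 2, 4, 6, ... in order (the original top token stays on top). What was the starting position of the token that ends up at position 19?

5

Undo the operations in reverse order, starting from position 19:
  undo op 2 (out-shuffle, from top half): 19 ← 10
  undo op 1 (in-shuffle, from top half): 10 ← 5
So the token at position 19 came from original position 5.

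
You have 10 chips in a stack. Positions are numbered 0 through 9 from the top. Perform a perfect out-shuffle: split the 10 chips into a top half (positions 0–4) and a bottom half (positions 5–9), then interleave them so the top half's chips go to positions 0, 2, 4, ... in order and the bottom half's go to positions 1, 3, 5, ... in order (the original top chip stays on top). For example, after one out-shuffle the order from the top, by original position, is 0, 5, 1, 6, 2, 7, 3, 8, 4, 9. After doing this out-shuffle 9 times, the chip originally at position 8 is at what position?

1

Track the chip's position through each out-shuffle:
8 → 7 → 5 → 1 → 2 → 4 → 8 → 7 → 5 → 1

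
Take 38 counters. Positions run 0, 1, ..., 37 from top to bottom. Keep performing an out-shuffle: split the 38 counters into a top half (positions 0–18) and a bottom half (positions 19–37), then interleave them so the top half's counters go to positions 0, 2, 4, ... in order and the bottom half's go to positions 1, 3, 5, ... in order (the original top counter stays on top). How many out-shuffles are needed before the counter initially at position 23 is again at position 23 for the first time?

Follow position 23 under repeated out-shuffles:
23 → 9 → 18 → 36 → 35 → 33 → 29 → 21 → ... → 23 (length 36)
It first returns after 36 out-shuffles.

36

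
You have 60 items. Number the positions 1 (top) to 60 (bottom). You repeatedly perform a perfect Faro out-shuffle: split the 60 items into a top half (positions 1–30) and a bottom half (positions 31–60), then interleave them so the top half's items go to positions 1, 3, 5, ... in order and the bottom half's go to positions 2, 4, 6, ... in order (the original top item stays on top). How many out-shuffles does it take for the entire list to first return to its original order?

58

The out-shuffle permutes the 60 positions with cycle lengths [1, 1, 58].
Every item is home exactly when every cycle has completed a whole number of laps, i.e. after lcm(1, 58) = 58 out-shuffles.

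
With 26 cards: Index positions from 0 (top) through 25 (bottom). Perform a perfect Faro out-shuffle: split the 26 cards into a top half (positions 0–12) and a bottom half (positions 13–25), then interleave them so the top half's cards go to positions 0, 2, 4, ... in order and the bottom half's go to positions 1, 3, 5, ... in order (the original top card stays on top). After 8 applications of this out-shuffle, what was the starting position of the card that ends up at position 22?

Work backwards from position 22, undoing one out-shuffle at a time:
22 ← 11 ← 18 ← 9 ← 17 ← 21 ← 23 ← 24 ← 12
So the card now at position 22 started at position 12.

12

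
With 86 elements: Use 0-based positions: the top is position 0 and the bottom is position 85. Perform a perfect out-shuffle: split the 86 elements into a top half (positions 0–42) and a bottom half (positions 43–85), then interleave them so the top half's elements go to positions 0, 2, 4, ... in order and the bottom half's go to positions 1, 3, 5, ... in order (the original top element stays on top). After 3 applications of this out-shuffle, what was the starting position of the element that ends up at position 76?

52

Work backwards from position 76, undoing one out-shuffle at a time:
76 ← 38 ← 19 ← 52
So the element now at position 76 started at position 52.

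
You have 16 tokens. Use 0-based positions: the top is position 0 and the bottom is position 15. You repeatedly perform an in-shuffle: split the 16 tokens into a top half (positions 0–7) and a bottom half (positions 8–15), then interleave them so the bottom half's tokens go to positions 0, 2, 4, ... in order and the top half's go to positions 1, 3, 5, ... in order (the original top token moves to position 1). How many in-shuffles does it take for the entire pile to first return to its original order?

The in-shuffle permutes the 16 positions with cycle lengths [8, 8].
Every token is home exactly when every cycle has completed a whole number of laps, i.e. after lcm(8) = 8 in-shuffles.

8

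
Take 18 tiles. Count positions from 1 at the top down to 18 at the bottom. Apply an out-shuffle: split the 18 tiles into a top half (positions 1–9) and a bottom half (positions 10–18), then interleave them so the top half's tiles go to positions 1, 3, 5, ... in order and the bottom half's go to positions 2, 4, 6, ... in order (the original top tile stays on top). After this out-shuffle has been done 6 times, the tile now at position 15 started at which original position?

6

Work backwards from position 15, undoing one out-shuffle at a time:
15 ← 8 ← 13 ← 7 ← 4 ← 11 ← 6
So the tile now at position 15 started at position 6.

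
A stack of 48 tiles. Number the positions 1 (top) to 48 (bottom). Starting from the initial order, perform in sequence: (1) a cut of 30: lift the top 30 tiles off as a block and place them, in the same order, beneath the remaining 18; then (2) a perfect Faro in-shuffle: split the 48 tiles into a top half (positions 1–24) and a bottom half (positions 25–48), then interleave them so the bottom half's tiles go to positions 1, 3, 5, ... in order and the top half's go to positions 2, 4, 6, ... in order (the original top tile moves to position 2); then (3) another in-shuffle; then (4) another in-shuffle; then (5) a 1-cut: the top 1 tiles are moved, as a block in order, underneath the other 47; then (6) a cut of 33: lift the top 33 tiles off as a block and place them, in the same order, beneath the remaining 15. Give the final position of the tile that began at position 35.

6

Track the tile from position 35 forward through each operation:
  after op 1 (cut 30): 35 → 5
  after op 2 (in-shuffle): 5 → 10
  after op 3 (in-shuffle): 10 → 20
  after op 4 (in-shuffle): 20 → 40
  after op 5 (cut 1): 40 → 39
  after op 6 (cut 33): 39 → 6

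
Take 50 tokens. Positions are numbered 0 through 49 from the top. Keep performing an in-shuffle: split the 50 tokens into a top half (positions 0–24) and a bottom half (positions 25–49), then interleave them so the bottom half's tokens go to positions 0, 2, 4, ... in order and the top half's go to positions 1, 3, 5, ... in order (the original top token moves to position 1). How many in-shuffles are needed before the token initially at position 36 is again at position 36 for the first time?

8

Follow position 36 under repeated in-shuffles:
36 → 22 → 45 → 40 → 30 → 10 → 21 → 43 → 36
It first returns after 8 in-shuffles.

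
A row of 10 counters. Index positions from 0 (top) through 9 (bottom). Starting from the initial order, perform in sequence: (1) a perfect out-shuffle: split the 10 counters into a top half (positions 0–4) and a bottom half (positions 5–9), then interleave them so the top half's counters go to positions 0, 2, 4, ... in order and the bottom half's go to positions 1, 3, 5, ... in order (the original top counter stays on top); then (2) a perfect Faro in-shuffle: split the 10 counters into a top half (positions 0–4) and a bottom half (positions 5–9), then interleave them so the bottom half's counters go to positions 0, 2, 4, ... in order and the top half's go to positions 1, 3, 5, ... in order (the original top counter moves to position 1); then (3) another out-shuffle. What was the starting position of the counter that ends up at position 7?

9

Undo the operations in reverse order, starting from position 7:
  undo op 3 (out-shuffle, from bottom half): 7 ← 8
  undo op 2 (in-shuffle, from bottom half): 8 ← 9
  undo op 1 (out-shuffle, from bottom half): 9 ← 9
So the counter at position 7 came from original position 9.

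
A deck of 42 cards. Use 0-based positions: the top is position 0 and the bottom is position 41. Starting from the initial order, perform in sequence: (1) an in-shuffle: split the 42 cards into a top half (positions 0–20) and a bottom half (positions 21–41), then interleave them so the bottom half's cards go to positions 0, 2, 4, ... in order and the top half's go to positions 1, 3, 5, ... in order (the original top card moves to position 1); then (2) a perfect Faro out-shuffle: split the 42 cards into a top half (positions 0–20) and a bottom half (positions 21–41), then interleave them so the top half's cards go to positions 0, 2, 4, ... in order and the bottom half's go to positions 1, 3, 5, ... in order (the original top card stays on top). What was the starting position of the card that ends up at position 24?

27

Undo the operations in reverse order, starting from position 24:
  undo op 2 (out-shuffle, from top half): 24 ← 12
  undo op 1 (in-shuffle, from bottom half): 12 ← 27
So the card at position 24 came from original position 27.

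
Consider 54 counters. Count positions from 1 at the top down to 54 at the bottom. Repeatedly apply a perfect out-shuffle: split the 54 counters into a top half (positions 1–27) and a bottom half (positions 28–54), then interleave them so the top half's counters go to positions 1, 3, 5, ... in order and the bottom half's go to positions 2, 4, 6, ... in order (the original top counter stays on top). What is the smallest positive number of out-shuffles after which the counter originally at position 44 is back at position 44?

52

Follow position 44 under repeated out-shuffles:
44 → 34 → 14 → 27 → 53 → 52 → 50 → 46 → ... → 44 (length 52)
It first returns after 52 out-shuffles.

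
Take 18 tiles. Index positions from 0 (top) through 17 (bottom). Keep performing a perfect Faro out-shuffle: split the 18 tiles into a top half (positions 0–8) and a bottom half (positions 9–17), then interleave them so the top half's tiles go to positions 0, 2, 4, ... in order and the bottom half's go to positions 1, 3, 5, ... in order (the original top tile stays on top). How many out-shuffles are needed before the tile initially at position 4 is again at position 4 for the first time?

8

Follow position 4 under repeated out-shuffles:
4 → 8 → 16 → 15 → 13 → 9 → 1 → 2 → 4
It first returns after 8 out-shuffles.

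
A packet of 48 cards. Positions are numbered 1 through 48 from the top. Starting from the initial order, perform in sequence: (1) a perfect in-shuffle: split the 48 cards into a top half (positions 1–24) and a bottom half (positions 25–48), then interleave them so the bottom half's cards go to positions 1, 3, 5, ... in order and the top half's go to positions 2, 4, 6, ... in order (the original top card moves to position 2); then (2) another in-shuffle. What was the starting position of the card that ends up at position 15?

Undo the operations in reverse order, starting from position 15:
  undo op 2 (in-shuffle, from bottom half): 15 ← 32
  undo op 1 (in-shuffle, from top half): 32 ← 16
So the card at position 15 came from original position 16.

16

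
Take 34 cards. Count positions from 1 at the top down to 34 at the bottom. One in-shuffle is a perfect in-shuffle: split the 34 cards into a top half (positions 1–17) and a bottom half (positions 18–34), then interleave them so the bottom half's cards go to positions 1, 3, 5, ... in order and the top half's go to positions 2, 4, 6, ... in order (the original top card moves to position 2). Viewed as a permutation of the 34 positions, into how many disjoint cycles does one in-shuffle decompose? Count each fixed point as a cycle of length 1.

Trace each unvisited position around until it returns:
(1 2 4 8 16 32 ... len 12) (3 6 12 24 13 26 ... len 12) (5 10 20) (7 14 28 21) (15 30 25)
5 cycles in total.

5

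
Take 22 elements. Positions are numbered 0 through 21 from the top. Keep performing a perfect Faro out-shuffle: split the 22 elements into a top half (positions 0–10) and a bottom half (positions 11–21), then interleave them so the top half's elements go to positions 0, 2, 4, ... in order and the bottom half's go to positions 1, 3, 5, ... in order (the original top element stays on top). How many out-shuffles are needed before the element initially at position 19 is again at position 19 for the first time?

6

Follow position 19 under repeated out-shuffles:
19 → 17 → 13 → 5 → 10 → 20 → 19
It first returns after 6 out-shuffles.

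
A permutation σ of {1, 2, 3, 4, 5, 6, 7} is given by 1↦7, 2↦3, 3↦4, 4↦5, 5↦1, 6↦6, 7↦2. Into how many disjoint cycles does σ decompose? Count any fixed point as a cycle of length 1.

Cycle decomposition: (1 7 2 3 4 5) (6).
2 cycles.

2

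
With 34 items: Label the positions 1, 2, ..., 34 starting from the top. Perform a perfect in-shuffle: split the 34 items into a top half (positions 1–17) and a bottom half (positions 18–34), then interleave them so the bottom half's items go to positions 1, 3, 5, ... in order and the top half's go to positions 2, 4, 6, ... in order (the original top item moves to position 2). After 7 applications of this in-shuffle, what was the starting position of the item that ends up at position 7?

14

Work backwards from position 7, undoing one in-shuffle at a time:
7 ← 21 ← 28 ← 14 ← 7 ← 21 ← 28 ← 14
So the item now at position 7 started at position 14.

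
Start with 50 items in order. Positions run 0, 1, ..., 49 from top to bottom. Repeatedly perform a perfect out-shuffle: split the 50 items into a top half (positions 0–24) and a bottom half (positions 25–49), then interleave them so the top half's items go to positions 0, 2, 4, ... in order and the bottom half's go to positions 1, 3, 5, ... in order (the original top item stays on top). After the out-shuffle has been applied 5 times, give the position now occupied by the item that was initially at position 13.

Track the item's position through each out-shuffle:
13 → 26 → 3 → 6 → 12 → 24

24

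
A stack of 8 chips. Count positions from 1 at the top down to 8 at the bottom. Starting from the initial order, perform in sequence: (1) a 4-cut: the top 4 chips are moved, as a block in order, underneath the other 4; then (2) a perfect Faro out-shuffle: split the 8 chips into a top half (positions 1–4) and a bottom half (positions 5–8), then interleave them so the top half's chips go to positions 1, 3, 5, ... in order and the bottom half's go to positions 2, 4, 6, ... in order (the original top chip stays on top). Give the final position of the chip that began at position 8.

Track the chip from position 8 forward through each operation:
  after op 1 (cut 4): 8 → 4
  after op 2 (out-shuffle): 4 → 7

7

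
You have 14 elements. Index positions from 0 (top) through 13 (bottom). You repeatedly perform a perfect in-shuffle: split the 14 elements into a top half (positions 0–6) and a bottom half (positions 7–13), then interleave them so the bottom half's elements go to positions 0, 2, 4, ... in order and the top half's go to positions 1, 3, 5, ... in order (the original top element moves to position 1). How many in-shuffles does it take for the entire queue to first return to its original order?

The in-shuffle permutes the 14 positions with cycle lengths [2, 4, 4, 4].
Every element is home exactly when every cycle has completed a whole number of laps, i.e. after lcm(2, 4) = 4 in-shuffles.

4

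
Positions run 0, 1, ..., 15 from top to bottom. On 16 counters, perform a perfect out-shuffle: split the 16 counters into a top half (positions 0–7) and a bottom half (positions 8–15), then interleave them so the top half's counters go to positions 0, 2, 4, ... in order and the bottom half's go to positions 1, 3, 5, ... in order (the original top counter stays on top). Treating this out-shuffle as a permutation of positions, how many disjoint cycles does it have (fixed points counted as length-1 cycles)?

6

Trace each unvisited position around until it returns:
(0) (1 2 4 8) (3 6 12 9) (5 10) (7 14 13 11) (15)
6 cycles in total.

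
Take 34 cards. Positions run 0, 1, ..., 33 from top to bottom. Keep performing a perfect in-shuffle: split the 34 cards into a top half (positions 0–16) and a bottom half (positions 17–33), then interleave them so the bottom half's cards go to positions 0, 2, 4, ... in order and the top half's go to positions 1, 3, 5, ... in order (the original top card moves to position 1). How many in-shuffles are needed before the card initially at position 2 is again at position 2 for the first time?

Follow position 2 under repeated in-shuffles:
2 → 5 → 11 → 23 → 12 → 25 → 16 → 33 → 32 → 30 → 26 → 18 → 2
It first returns after 12 in-shuffles.

12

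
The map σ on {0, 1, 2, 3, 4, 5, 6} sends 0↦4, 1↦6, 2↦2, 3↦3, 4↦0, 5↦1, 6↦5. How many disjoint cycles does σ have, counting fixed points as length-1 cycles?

4

Cycle decomposition: (0 4) (1 6 5) (2) (3).
4 cycles.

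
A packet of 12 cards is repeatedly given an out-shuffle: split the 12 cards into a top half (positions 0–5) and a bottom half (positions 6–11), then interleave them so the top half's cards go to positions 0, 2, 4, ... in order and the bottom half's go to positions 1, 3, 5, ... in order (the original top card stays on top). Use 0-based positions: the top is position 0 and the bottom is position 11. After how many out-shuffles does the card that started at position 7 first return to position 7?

10

Follow position 7 under repeated out-shuffles:
7 → 3 → 6 → 1 → 2 → 4 → 8 → 5 → 10 → 9 → 7
It first returns after 10 out-shuffles.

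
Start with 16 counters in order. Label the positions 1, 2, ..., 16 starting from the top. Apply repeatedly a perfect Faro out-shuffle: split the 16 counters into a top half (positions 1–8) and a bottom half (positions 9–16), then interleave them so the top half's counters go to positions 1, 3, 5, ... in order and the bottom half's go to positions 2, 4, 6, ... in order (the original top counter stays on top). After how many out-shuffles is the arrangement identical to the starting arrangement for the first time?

4

The out-shuffle permutes the 16 positions with cycle lengths [1, 1, 2, 4, 4, 4].
Every counter is home exactly when every cycle has completed a whole number of laps, i.e. after lcm(1, 2, 4) = 4 out-shuffles.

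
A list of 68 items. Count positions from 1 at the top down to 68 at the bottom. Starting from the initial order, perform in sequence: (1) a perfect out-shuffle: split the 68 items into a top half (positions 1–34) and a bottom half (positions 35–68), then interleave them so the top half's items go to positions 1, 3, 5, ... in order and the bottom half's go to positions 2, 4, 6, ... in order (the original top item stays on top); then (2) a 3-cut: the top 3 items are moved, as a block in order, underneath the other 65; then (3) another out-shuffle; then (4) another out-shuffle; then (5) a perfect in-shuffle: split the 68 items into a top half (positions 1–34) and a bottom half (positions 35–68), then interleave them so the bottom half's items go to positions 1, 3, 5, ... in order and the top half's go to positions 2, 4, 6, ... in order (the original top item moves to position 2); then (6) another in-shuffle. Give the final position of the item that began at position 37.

Track the item from position 37 forward through each operation:
  after op 1 (out-shuffle): 37 → 6
  after op 2 (cut 3): 6 → 3
  after op 3 (out-shuffle): 3 → 5
  after op 4 (out-shuffle): 5 → 9
  after op 5 (in-shuffle): 9 → 18
  after op 6 (in-shuffle): 18 → 36

36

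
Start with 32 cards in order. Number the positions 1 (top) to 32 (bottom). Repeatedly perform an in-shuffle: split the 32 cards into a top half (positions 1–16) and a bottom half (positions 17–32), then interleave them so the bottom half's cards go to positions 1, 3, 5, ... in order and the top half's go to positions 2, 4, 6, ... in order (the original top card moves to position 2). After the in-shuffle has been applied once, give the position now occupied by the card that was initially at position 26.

Track the card's position through each in-shuffle:
26 → 19

19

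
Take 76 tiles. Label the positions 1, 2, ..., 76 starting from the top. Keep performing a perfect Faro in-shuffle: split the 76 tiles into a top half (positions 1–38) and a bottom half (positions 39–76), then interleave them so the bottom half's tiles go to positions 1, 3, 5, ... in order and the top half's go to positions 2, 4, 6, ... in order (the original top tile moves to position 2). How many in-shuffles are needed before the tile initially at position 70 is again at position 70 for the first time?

10

Follow position 70 under repeated in-shuffles:
70 → 63 → 49 → 21 → 42 → 7 → 14 → 28 → 56 → 35 → 70
It first returns after 10 in-shuffles.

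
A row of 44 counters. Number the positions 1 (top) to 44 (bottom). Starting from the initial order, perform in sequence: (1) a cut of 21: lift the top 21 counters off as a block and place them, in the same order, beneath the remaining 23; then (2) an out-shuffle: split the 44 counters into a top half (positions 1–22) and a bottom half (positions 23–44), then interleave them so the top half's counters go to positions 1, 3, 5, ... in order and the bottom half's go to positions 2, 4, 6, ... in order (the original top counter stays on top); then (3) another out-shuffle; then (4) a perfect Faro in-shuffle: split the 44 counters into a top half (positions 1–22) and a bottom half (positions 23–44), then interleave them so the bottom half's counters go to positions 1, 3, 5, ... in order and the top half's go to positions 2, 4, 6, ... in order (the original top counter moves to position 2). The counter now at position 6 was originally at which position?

44

Undo the operations in reverse order, starting from position 6:
  undo op 4 (in-shuffle, from top half): 6 ← 3
  undo op 3 (out-shuffle, from top half): 3 ← 2
  undo op 2 (out-shuffle, from bottom half): 2 ← 23
  undo op 1 (cut 21): 23 ← 44
So the counter at position 6 came from original position 44.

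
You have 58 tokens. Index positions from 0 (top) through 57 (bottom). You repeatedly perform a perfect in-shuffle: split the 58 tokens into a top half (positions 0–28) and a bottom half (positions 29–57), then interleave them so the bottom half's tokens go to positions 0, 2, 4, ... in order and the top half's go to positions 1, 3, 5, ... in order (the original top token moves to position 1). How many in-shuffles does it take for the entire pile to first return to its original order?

The in-shuffle permutes the 58 positions with cycle lengths [58].
Every token is home exactly when every cycle has completed a whole number of laps, i.e. after lcm(58) = 58 in-shuffles.

58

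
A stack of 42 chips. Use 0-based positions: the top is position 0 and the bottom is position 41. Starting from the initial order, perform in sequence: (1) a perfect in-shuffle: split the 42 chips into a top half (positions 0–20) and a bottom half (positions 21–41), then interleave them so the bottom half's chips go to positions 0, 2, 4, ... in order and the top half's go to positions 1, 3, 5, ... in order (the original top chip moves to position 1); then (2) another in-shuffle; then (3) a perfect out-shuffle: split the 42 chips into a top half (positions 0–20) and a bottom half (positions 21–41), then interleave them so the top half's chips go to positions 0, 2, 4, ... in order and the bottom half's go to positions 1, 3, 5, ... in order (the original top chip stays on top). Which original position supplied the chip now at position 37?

9

Undo the operations in reverse order, starting from position 37:
  undo op 3 (out-shuffle, from bottom half): 37 ← 39
  undo op 2 (in-shuffle, from top half): 39 ← 19
  undo op 1 (in-shuffle, from top half): 19 ← 9
So the chip at position 37 came from original position 9.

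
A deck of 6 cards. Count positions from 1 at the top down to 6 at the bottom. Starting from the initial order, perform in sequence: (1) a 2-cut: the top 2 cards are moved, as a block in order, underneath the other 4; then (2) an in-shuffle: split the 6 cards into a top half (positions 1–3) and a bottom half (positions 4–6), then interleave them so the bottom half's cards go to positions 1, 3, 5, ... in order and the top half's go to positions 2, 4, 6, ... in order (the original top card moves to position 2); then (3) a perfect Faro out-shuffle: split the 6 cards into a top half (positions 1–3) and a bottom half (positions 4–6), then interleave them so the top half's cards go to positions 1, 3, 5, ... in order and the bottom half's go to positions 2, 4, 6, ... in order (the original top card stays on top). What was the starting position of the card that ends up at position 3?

Undo the operations in reverse order, starting from position 3:
  undo op 3 (out-shuffle, from top half): 3 ← 2
  undo op 2 (in-shuffle, from top half): 2 ← 1
  undo op 1 (cut 2): 1 ← 3
So the card at position 3 came from original position 3.

3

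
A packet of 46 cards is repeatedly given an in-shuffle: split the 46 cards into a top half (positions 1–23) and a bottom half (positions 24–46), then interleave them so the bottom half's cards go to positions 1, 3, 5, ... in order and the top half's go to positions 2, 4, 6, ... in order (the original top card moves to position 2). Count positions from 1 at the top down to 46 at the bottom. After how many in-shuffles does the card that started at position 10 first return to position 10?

23

Follow position 10 under repeated in-shuffles:
10 → 20 → 40 → 33 → 19 → 38 → 29 → 11 → ... → 10 (length 23)
It first returns after 23 in-shuffles.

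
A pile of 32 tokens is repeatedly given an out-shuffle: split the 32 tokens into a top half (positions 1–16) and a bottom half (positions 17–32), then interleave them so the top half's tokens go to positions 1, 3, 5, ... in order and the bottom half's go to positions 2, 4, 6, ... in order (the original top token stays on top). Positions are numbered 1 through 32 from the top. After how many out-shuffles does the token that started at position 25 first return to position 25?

Follow position 25 under repeated out-shuffles:
25 → 18 → 4 → 7 → 13 → 25
It first returns after 5 out-shuffles.

5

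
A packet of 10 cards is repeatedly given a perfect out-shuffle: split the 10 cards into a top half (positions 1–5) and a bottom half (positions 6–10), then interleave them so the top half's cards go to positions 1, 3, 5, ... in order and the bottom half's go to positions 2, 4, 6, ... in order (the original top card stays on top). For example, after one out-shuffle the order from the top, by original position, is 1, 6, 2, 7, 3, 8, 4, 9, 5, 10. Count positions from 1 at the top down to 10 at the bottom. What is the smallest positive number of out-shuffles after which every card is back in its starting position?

6

The out-shuffle permutes the 10 positions with cycle lengths [1, 1, 2, 6].
Every card is home exactly when every cycle has completed a whole number of laps, i.e. after lcm(1, 2, 6) = 6 out-shuffles.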